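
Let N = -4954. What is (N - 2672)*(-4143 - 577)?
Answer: 35994720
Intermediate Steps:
(N - 2672)*(-4143 - 577) = (-4954 - 2672)*(-4143 - 577) = -7626*(-4720) = 35994720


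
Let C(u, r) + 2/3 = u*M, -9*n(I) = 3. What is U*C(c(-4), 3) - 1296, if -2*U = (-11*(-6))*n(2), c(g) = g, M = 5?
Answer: -4570/3 ≈ -1523.3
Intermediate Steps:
n(I) = -⅓ (n(I) = -⅑*3 = -⅓)
C(u, r) = -⅔ + 5*u (C(u, r) = -⅔ + u*5 = -⅔ + 5*u)
U = 11 (U = -(-11*(-6))*(-1)/(2*3) = -33*(-1)/3 = -½*(-22) = 11)
U*C(c(-4), 3) - 1296 = 11*(-⅔ + 5*(-4)) - 1296 = 11*(-⅔ - 20) - 1296 = 11*(-62/3) - 1296 = -682/3 - 1296 = -4570/3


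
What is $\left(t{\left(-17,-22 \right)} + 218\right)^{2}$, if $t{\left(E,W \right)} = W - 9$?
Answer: $34969$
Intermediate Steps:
$t{\left(E,W \right)} = -9 + W$
$\left(t{\left(-17,-22 \right)} + 218\right)^{2} = \left(\left(-9 - 22\right) + 218\right)^{2} = \left(-31 + 218\right)^{2} = 187^{2} = 34969$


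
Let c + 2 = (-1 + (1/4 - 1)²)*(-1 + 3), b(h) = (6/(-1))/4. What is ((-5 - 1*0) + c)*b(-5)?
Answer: 189/16 ≈ 11.813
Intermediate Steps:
b(h) = -3/2 (b(h) = (6*(-1))*(¼) = -6*¼ = -3/2)
c = -23/8 (c = -2 + (-1 + (1/4 - 1)²)*(-1 + 3) = -2 + (-1 + (¼ - 1)²)*2 = -2 + (-1 + (-¾)²)*2 = -2 + (-1 + 9/16)*2 = -2 - 7/16*2 = -2 - 7/8 = -23/8 ≈ -2.8750)
((-5 - 1*0) + c)*b(-5) = ((-5 - 1*0) - 23/8)*(-3/2) = ((-5 + 0) - 23/8)*(-3/2) = (-5 - 23/8)*(-3/2) = -63/8*(-3/2) = 189/16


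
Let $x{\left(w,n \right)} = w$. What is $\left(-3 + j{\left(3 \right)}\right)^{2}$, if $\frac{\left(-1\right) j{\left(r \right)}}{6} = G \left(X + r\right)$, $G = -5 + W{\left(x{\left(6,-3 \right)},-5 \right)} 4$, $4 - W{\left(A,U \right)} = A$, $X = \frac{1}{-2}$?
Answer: $36864$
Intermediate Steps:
$X = - \frac{1}{2} \approx -0.5$
$W{\left(A,U \right)} = 4 - A$
$G = -13$ ($G = -5 + \left(4 - 6\right) 4 = -5 - 8 = -13$)
$j{\left(r \right)} = -39 + 78 r$ ($j{\left(r \right)} = - 6 \left(- 13 \left(- \frac{1}{2} + r\right)\right) = - 6 \left(\frac{13}{2} - 13 r\right) = -39 + 78 r$)
$\left(-3 + j{\left(3 \right)}\right)^{2} = \left(-3 + \left(-39 + 78 \cdot 3\right)\right)^{2} = \left(-3 + \left(-39 + 234\right)\right)^{2} = \left(-3 + 195\right)^{2} = 192^{2} = 36864$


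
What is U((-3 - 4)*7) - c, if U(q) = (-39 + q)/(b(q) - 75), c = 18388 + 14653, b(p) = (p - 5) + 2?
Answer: -4196119/127 ≈ -33040.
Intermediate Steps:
b(p) = -3 + p (b(p) = (-5 + p) + 2 = -3 + p)
c = 33041
U(q) = (-39 + q)/(-78 + q) (U(q) = (-39 + q)/((-3 + q) - 75) = (-39 + q)/(-78 + q))
U((-3 - 4)*7) - c = (-39 + (-3 - 4)*7)/(-78 + (-3 - 4)*7) - 1*33041 = (-39 - 7*7)/(-78 - 7*7) - 33041 = (-39 - 49)/(-78 - 49) - 33041 = -88/(-127) - 33041 = -1/127*(-88) - 33041 = 88/127 - 33041 = -4196119/127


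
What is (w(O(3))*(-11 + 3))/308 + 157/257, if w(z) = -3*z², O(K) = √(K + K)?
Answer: 21341/19789 ≈ 1.0784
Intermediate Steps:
O(K) = √2*√K (O(K) = √(2*K) = √2*√K)
(w(O(3))*(-11 + 3))/308 + 157/257 = ((-3*(√2*√3)²)*(-11 + 3))/308 + 157/257 = (-3*(√6)²*(-8))*(1/308) + 157*(1/257) = (-3*6*(-8))*(1/308) + 157/257 = -18*(-8)*(1/308) + 157/257 = 144*(1/308) + 157/257 = 36/77 + 157/257 = 21341/19789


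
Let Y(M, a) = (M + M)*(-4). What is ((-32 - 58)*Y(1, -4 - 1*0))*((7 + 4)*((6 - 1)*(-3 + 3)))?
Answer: 0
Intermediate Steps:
Y(M, a) = -8*M (Y(M, a) = (2*M)*(-4) = -8*M)
((-32 - 58)*Y(1, -4 - 1*0))*((7 + 4)*((6 - 1)*(-3 + 3))) = ((-32 - 58)*(-8*1))*((7 + 4)*((6 - 1)*(-3 + 3))) = (-90*(-8))*(11*(5*0)) = 720*(11*0) = 720*0 = 0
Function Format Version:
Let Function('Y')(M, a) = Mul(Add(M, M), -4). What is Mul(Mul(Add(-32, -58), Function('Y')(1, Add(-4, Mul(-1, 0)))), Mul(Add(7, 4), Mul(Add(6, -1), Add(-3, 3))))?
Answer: 0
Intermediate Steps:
Function('Y')(M, a) = Mul(-8, M) (Function('Y')(M, a) = Mul(Mul(2, M), -4) = Mul(-8, M))
Mul(Mul(Add(-32, -58), Function('Y')(1, Add(-4, Mul(-1, 0)))), Mul(Add(7, 4), Mul(Add(6, -1), Add(-3, 3)))) = Mul(Mul(Add(-32, -58), Mul(-8, 1)), Mul(Add(7, 4), Mul(Add(6, -1), Add(-3, 3)))) = Mul(Mul(-90, -8), Mul(11, Mul(5, 0))) = Mul(720, Mul(11, 0)) = Mul(720, 0) = 0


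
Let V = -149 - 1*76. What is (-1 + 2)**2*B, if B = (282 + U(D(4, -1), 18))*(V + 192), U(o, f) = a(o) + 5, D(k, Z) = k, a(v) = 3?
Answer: -9570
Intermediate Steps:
V = -225 (V = -149 - 76 = -225)
U(o, f) = 8 (U(o, f) = 3 + 5 = 8)
B = -9570 (B = (282 + 8)*(-225 + 192) = 290*(-33) = -9570)
(-1 + 2)**2*B = (-1 + 2)**2*(-9570) = 1**2*(-9570) = 1*(-9570) = -9570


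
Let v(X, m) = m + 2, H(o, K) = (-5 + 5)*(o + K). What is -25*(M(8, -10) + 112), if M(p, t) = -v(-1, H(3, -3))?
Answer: -2750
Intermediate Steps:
H(o, K) = 0 (H(o, K) = 0*(K + o) = 0)
v(X, m) = 2 + m
M(p, t) = -2 (M(p, t) = -(2 + 0) = -1*2 = -2)
-25*(M(8, -10) + 112) = -25*(-2 + 112) = -25*110 = -2750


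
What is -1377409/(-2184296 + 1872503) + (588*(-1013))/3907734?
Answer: 866138391919/203067351177 ≈ 4.2653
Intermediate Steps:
-1377409/(-2184296 + 1872503) + (588*(-1013))/3907734 = -1377409/(-311793) - 595644*1/3907734 = -1377409*(-1/311793) - 99274/651289 = 1377409/311793 - 99274/651289 = 866138391919/203067351177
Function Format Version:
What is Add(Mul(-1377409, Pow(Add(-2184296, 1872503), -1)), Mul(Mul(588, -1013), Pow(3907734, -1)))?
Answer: Rational(866138391919, 203067351177) ≈ 4.2653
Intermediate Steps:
Add(Mul(-1377409, Pow(Add(-2184296, 1872503), -1)), Mul(Mul(588, -1013), Pow(3907734, -1))) = Add(Mul(-1377409, Pow(-311793, -1)), Mul(-595644, Rational(1, 3907734))) = Add(Mul(-1377409, Rational(-1, 311793)), Rational(-99274, 651289)) = Add(Rational(1377409, 311793), Rational(-99274, 651289)) = Rational(866138391919, 203067351177)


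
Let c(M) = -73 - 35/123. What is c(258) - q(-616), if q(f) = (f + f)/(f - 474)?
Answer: -4988398/67035 ≈ -74.415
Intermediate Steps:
q(f) = 2*f/(-474 + f) (q(f) = (2*f)/(-474 + f) = 2*f/(-474 + f))
c(M) = -9014/123 (c(M) = -73 - 35*1/123 = -73 - 35/123 = -9014/123)
c(258) - q(-616) = -9014/123 - 2*(-616)/(-474 - 616) = -9014/123 - 2*(-616)/(-1090) = -9014/123 - 2*(-616)*(-1)/1090 = -9014/123 - 1*616/545 = -9014/123 - 616/545 = -4988398/67035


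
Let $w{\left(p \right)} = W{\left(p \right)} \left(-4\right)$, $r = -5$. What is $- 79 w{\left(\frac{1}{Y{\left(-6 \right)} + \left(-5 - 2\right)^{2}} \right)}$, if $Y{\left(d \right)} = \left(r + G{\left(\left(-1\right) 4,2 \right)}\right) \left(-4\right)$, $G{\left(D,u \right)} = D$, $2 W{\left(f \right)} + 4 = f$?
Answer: $- \frac{53562}{85} \approx -630.14$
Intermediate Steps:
$W{\left(f \right)} = -2 + \frac{f}{2}$
$Y{\left(d \right)} = 36$ ($Y{\left(d \right)} = \left(-5 - 4\right) \left(-4\right) = \left(-9\right) \left(-4\right) = 36$)
$w{\left(p \right)} = 8 - 2 p$ ($w{\left(p \right)} = \left(-2 + \frac{p}{2}\right) \left(-4\right) = 8 - 2 p$)
$- 79 w{\left(\frac{1}{Y{\left(-6 \right)} + \left(-5 - 2\right)^{2}} \right)} = - 79 \left(8 - \frac{2}{36 + \left(-5 - 2\right)^{2}}\right) = - 79 \left(8 - \frac{2}{36 + \left(-7\right)^{2}}\right) = - 79 \left(8 - \frac{2}{36 + 49}\right) = - 79 \left(8 - \frac{2}{85}\right) = \left(-79\right) \frac{678}{85} = - \frac{53562}{85}$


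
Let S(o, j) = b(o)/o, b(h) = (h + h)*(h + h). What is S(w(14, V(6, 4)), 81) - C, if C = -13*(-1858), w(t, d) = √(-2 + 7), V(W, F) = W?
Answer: -24154 + 4*√5 ≈ -24145.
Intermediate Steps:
w(t, d) = √5
C = 24154
b(h) = 4*h² (b(h) = (2*h)*(2*h) = 4*h²)
S(o, j) = 4*o (S(o, j) = (4*o²)/o = 4*o)
S(w(14, V(6, 4)), 81) - C = 4*√5 - 1*24154 = 4*√5 - 24154 = -24154 + 4*√5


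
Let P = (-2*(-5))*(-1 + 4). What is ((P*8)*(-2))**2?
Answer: 230400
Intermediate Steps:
P = 30 (P = 10*3 = 30)
((P*8)*(-2))**2 = ((30*8)*(-2))**2 = (240*(-2))**2 = (-480)**2 = 230400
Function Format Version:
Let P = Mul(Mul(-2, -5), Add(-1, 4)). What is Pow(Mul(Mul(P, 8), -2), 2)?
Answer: 230400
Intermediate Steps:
P = 30 (P = Mul(10, 3) = 30)
Pow(Mul(Mul(P, 8), -2), 2) = Pow(Mul(Mul(30, 8), -2), 2) = Pow(Mul(240, -2), 2) = Pow(-480, 2) = 230400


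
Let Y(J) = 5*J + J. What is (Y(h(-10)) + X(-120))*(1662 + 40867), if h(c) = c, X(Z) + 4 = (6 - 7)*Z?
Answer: 2381624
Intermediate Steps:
X(Z) = -4 - Z (X(Z) = -4 + (6 - 7)*Z = -4 - Z)
Y(J) = 6*J
(Y(h(-10)) + X(-120))*(1662 + 40867) = (6*(-10) + (-4 - 1*(-120)))*(1662 + 40867) = (-60 + (-4 + 120))*42529 = (-60 + 116)*42529 = 56*42529 = 2381624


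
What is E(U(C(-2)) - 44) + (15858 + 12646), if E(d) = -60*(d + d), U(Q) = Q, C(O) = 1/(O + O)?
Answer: 33814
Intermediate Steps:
C(O) = 1/(2*O)
E(d) = -120*d
E(U(C(-2)) - 44) + (15858 + 12646) = -120*((1/2)/(-2) - 44) + (15858 + 12646) = -120*((1/2)*(-1/2) - 44) + 28504 = -120*(-1/4 - 44) + 28504 = -120*(-177/4) + 28504 = 5310 + 28504 = 33814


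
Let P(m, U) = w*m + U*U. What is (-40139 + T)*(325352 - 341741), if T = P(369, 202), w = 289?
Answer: -1758638034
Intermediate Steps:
P(m, U) = U**2 + 289*m (P(m, U) = 289*m + U*U = 289*m + U**2 = U**2 + 289*m)
T = 147445 (T = 202**2 + 289*369 = 40804 + 106641 = 147445)
(-40139 + T)*(325352 - 341741) = (-40139 + 147445)*(325352 - 341741) = 107306*(-16389) = -1758638034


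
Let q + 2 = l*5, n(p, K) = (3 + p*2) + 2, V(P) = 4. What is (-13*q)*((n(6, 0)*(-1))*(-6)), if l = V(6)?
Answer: -23868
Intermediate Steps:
n(p, K) = 5 + 2*p (n(p, K) = (3 + 2*p) + 2 = 5 + 2*p)
l = 4
q = 18 (q = -2 + 4*5 = -2 + 20 = 18)
(-13*q)*((n(6, 0)*(-1))*(-6)) = (-13*18)*(((5 + 2*6)*(-1))*(-6)) = -234*(5 + 12)*(-1)*(-6) = -234*17*(-1)*(-6) = -(-3978)*(-6) = -234*102 = -23868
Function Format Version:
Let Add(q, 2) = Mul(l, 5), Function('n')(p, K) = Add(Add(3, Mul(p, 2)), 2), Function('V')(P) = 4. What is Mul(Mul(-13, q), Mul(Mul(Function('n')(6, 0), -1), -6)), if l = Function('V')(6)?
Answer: -23868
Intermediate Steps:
Function('n')(p, K) = Add(5, Mul(2, p)) (Function('n')(p, K) = Add(Add(3, Mul(2, p)), 2) = Add(5, Mul(2, p)))
l = 4
q = 18 (q = Add(-2, Mul(4, 5)) = Add(-2, 20) = 18)
Mul(Mul(-13, q), Mul(Mul(Function('n')(6, 0), -1), -6)) = Mul(Mul(-13, 18), Mul(Mul(Add(5, Mul(2, 6)), -1), -6)) = Mul(-234, Mul(Mul(Add(5, 12), -1), -6)) = Mul(-234, Mul(Mul(17, -1), -6)) = Mul(-234, Mul(-17, -6)) = Mul(-234, 102) = -23868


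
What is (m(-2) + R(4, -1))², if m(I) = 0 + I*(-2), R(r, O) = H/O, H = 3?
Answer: 1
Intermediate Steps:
R(r, O) = 3/O
m(I) = -2*I (m(I) = 0 - 2*I = -2*I)
(m(-2) + R(4, -1))² = (-2*(-2) + 3/(-1))² = (4 + 3*(-1))² = (4 - 3)² = 1² = 1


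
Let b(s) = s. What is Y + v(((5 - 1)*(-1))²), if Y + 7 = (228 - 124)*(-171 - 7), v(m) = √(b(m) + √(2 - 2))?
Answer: -18515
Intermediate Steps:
v(m) = √m (v(m) = √(m + √(2 - 2)) = √(m + √0) = √(m + 0) = √m)
Y = -18519 (Y = -7 + (228 - 124)*(-171 - 7) = -7 + 104*(-178) = -7 - 18512 = -18519)
Y + v(((5 - 1)*(-1))²) = -18519 + √(((5 - 1)*(-1))²) = -18519 + √((4*(-1))²) = -18519 + √((-4)²) = -18519 + √16 = -18519 + 4 = -18515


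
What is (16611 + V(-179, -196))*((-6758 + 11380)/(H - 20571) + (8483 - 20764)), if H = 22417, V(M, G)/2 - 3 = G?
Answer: -183878768700/923 ≈ -1.9922e+8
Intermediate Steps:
V(M, G) = 6 + 2*G
(16611 + V(-179, -196))*((-6758 + 11380)/(H - 20571) + (8483 - 20764)) = (16611 + (6 + 2*(-196)))*((-6758 + 11380)/(22417 - 20571) + (8483 - 20764)) = (16611 + (6 - 392))*(4622/1846 - 12281) = (16611 - 386)*(4622*(1/1846) - 12281) = 16225*(2311/923 - 12281) = 16225*(-11333052/923) = -183878768700/923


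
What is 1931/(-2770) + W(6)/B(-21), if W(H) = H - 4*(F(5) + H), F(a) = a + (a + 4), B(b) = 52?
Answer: -38174/18005 ≈ -2.1202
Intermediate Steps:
F(a) = 4 + 2*a (F(a) = a + (4 + a) = 4 + 2*a)
W(H) = -56 - 3*H (W(H) = H - 4*((4 + 2*5) + H) = H - 4*((4 + 10) + H) = H - 4*(14 + H) = H + (-56 - 4*H) = -56 - 3*H)
1931/(-2770) + W(6)/B(-21) = 1931/(-2770) + (-56 - 3*6)/52 = 1931*(-1/2770) + (-56 - 18)*(1/52) = -1931/2770 - 74*1/52 = -1931/2770 - 37/26 = -38174/18005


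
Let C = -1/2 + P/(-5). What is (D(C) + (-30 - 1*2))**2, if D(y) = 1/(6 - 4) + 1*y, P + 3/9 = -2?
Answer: 223729/225 ≈ 994.35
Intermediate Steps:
P = -7/3 (P = -1/3 - 2 = -7/3 ≈ -2.3333)
C = -1/30 (C = -1/2 - 7/3/(-5) = -1*1/2 - 7/3*(-1/5) = -1/2 + 7/15 = -1/30 ≈ -0.033333)
D(y) = 1/2 + y
(D(C) + (-30 - 1*2))**2 = ((1/2 - 1/30) + (-30 - 1*2))**2 = (7/15 + (-30 - 2))**2 = (7/15 - 32)**2 = (-473/15)**2 = 223729/225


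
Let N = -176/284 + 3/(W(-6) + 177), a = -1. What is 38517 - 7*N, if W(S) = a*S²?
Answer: 128545208/3337 ≈ 38521.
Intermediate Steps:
W(S) = -S²
N = -1997/3337 (N = -176/284 + 3/(-1*(-6)² + 177) = -176*1/284 + 3/(-1*36 + 177) = -44/71 + 3/(-36 + 177) = -44/71 + 3/141 = -44/71 + 3*(1/141) = -44/71 + 1/47 = -1997/3337 ≈ -0.59844)
38517 - 7*N = 38517 - 7*(-1997/3337) = 38517 + 13979/3337 = 128545208/3337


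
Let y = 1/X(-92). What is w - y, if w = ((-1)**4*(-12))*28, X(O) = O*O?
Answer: -2843905/8464 ≈ -336.00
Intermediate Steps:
X(O) = O**2
w = -336 (w = (1*(-12))*28 = -12*28 = -336)
y = 1/8464 (y = 1/((-92)**2) = 1/8464 ≈ 0.00011815)
w - y = -336 - 1*1/8464 = -336 - 1/8464 = -2843905/8464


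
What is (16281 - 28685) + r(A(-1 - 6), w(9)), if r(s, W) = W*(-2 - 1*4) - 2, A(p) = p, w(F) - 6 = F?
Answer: -12496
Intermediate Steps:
w(F) = 6 + F
r(s, W) = -2 - 6*W (r(s, W) = W*(-2 - 4) - 2 = W*(-6) - 2 = -6*W - 2 = -2 - 6*W)
(16281 - 28685) + r(A(-1 - 6), w(9)) = (16281 - 28685) + (-2 - 6*(6 + 9)) = -12404 + (-2 - 6*15) = -12404 + (-2 - 90) = -12404 - 92 = -12496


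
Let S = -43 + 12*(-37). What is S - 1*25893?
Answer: -26380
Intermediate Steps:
S = -487 (S = -43 - 444 = -487)
S - 1*25893 = -487 - 1*25893 = -487 - 25893 = -26380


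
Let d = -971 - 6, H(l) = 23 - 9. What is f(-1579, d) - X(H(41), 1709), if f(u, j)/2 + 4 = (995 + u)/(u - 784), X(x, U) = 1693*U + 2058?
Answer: -6841836121/2363 ≈ -2.8954e+6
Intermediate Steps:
H(l) = 14
d = -977
X(x, U) = 2058 + 1693*U
f(u, j) = -8 + 2*(995 + u)/(-784 + u) (f(u, j) = -8 + 2*((995 + u)/(u - 784)) = -8 + 2*((995 + u)/(-784 + u)) = -8 + 2*(995 + u)/(-784 + u))
f(-1579, d) - X(H(41), 1709) = 6*(1377 - 1*(-1579))/(-784 - 1579) - (2058 + 1693*1709) = 6*(1377 + 1579)/(-2363) - (2058 + 2893337) = 6*(-1/2363)*2956 - 1*2895395 = -17736/2363 - 2895395 = -6841836121/2363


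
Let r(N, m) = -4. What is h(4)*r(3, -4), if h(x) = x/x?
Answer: -4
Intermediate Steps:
h(x) = 1
h(4)*r(3, -4) = 1*(-4) = -4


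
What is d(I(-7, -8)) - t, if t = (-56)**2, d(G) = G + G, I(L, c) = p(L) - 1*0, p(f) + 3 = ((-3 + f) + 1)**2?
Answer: -2980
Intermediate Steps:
p(f) = -3 + (-2 + f)**2 (p(f) = -3 + ((-3 + f) + 1)**2 = -3 + (-2 + f)**2)
I(L, c) = -3 + (-2 + L)**2 (I(L, c) = (-3 + (-2 + L)**2) - 1*0 = (-3 + (-2 + L)**2) + 0 = -3 + (-2 + L)**2)
d(G) = 2*G
t = 3136
d(I(-7, -8)) - t = 2*(-3 + (-2 - 7)**2) - 1*3136 = 2*(-3 + (-9)**2) - 3136 = 2*(-3 + 81) - 3136 = 2*78 - 3136 = 156 - 3136 = -2980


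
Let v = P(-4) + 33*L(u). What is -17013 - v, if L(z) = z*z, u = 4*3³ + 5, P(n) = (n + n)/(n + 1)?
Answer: -1315178/3 ≈ -4.3839e+5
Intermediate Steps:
P(n) = 2*n/(1 + n) (P(n) = (2*n)/(1 + n) = 2*n/(1 + n))
u = 113 (u = 4*27 + 5 = 108 + 5 = 113)
L(z) = z²
v = 1264139/3 (v = 2*(-4)/(1 - 4) + 33*113² = 2*(-4)/(-3) + 33*12769 = 2*(-4)*(-⅓) + 421377 = 8/3 + 421377 = 1264139/3 ≈ 4.2138e+5)
-17013 - v = -17013 - 1*1264139/3 = -17013 - 1264139/3 = -1315178/3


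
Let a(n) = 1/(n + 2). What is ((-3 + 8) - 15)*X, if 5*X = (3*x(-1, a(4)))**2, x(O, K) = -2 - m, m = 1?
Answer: -162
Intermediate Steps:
a(n) = 1/(2 + n)
x(O, K) = -3 (x(O, K) = -2 - 1*1 = -2 - 1 = -3)
X = 81/5 (X = (3*(-3))**2/5 = (1/5)*(-9)**2 = (1/5)*81 = 81/5 ≈ 16.200)
((-3 + 8) - 15)*X = ((-3 + 8) - 15)*(81/5) = (5 - 15)*(81/5) = -10*81/5 = -162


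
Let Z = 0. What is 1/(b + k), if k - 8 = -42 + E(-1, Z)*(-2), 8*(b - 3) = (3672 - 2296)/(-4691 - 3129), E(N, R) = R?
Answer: -1955/60648 ≈ -0.032235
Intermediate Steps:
b = 5822/1955 (b = 3 + ((3672 - 2296)/(-4691 - 3129))/8 = 3 + (1376/(-7820))/8 = 3 + (1376*(-1/7820))/8 = 3 + (1/8)*(-344/1955) = 3 - 43/1955 = 5822/1955 ≈ 2.9780)
k = -34 (k = 8 + (-42 + 0*(-2)) = 8 + (-42 + 0) = 8 - 42 = -34)
1/(b + k) = 1/(5822/1955 - 34) = 1/(-60648/1955) = -1955/60648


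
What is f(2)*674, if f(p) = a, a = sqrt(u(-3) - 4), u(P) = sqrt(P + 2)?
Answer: 674*sqrt(-4 + I) ≈ 167.22 + 1358.3*I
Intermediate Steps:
u(P) = sqrt(2 + P)
a = sqrt(-4 + I) (a = sqrt(sqrt(2 - 3) - 4) = sqrt(sqrt(-1) - 4) = sqrt(I - 4) = sqrt(-4 + I) ≈ 0.2481 + 2.0153*I)
f(p) = sqrt(-4 + I)
f(2)*674 = sqrt(-4 + I)*674 = 674*sqrt(-4 + I)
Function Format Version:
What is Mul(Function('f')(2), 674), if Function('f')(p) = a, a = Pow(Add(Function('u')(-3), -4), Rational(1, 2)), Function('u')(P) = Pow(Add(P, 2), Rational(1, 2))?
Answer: Mul(674, Pow(Add(-4, I), Rational(1, 2))) ≈ Add(167.22, Mul(1358.3, I))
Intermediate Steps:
Function('u')(P) = Pow(Add(2, P), Rational(1, 2))
a = Pow(Add(-4, I), Rational(1, 2)) (a = Pow(Add(Pow(Add(2, -3), Rational(1, 2)), -4), Rational(1, 2)) = Pow(Add(Pow(-1, Rational(1, 2)), -4), Rational(1, 2)) = Pow(Add(I, -4), Rational(1, 2)) = Pow(Add(-4, I), Rational(1, 2)) ≈ Add(0.24810, Mul(2.0153, I)))
Function('f')(p) = Pow(Add(-4, I), Rational(1, 2))
Mul(Function('f')(2), 674) = Mul(Pow(Add(-4, I), Rational(1, 2)), 674) = Mul(674, Pow(Add(-4, I), Rational(1, 2)))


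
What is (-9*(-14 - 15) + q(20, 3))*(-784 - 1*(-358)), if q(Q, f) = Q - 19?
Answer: -111612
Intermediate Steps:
q(Q, f) = -19 + Q
(-9*(-14 - 15) + q(20, 3))*(-784 - 1*(-358)) = (-9*(-14 - 15) + (-19 + 20))*(-784 - 1*(-358)) = (-9*(-29) + 1)*(-784 + 358) = (261 + 1)*(-426) = 262*(-426) = -111612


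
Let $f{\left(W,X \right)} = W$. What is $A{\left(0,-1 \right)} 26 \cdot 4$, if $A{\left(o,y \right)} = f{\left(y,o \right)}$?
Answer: $-104$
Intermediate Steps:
$A{\left(o,y \right)} = y$
$A{\left(0,-1 \right)} 26 \cdot 4 = \left(-1\right) 26 \cdot 4 = \left(-26\right) 4 = -104$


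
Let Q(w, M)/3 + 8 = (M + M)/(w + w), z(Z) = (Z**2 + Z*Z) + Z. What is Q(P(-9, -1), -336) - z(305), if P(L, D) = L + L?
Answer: -186323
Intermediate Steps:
P(L, D) = 2*L
z(Z) = Z + 2*Z**2 (z(Z) = (Z**2 + Z**2) + Z = 2*Z**2 + Z = Z + 2*Z**2)
Q(w, M) = -24 + 3*M/w (Q(w, M) = -24 + 3*((M + M)/(w + w)) = -24 + 3*((2*M)/((2*w))) = -24 + 3*((2*M)*(1/(2*w))) = -24 + 3*(M/w) = -24 + 3*M/w)
Q(P(-9, -1), -336) - z(305) = (-24 + 3*(-336)/(2*(-9))) - 305*(1 + 2*305) = (-24 + 3*(-336)/(-18)) - 305*(1 + 610) = (-24 + 3*(-336)*(-1/18)) - 305*611 = (-24 + 56) - 1*186355 = 32 - 186355 = -186323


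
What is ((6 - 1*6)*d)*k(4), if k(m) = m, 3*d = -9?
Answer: 0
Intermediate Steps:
d = -3 (d = (⅓)*(-9) = -3)
((6 - 1*6)*d)*k(4) = ((6 - 1*6)*(-3))*4 = ((6 - 6)*(-3))*4 = (0*(-3))*4 = 0*4 = 0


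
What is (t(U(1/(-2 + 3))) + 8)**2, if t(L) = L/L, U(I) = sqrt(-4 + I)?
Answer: 81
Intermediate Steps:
t(L) = 1
(t(U(1/(-2 + 3))) + 8)**2 = (1 + 8)**2 = 9**2 = 81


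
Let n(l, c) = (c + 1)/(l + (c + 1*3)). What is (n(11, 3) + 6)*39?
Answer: 4134/17 ≈ 243.18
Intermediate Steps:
n(l, c) = (1 + c)/(3 + c + l) (n(l, c) = (1 + c)/(l + (c + 3)) = (1 + c)/(l + (3 + c)) = (1 + c)/(3 + c + l))
(n(11, 3) + 6)*39 = ((1 + 3)/(3 + 3 + 11) + 6)*39 = (4/17 + 6)*39 = (106/17)*39 = 4134/17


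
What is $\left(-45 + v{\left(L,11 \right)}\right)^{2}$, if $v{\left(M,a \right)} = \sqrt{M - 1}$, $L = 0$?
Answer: $\left(45 - i\right)^{2} \approx 2024.0 - 90.0 i$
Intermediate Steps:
$v{\left(M,a \right)} = \sqrt{-1 + M}$
$\left(-45 + v{\left(L,11 \right)}\right)^{2} = \left(-45 + \sqrt{-1 + 0}\right)^{2} = \left(-45 + \sqrt{-1}\right)^{2} = \left(-45 + i\right)^{2}$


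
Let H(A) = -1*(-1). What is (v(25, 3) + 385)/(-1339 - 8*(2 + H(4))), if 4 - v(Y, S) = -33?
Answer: -422/1363 ≈ -0.30961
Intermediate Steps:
v(Y, S) = 37 (v(Y, S) = 4 - 1*(-33) = 4 + 33 = 37)
H(A) = 1
(v(25, 3) + 385)/(-1339 - 8*(2 + H(4))) = (37 + 385)/(-1339 - 8*(2 + 1)) = 422/(-1339 - 8*3) = 422/(-1339 - 24) = 422/(-1363) = 422*(-1/1363) = -422/1363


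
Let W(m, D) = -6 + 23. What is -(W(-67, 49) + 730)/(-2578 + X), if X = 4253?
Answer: -747/1675 ≈ -0.44597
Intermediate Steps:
W(m, D) = 17
-(W(-67, 49) + 730)/(-2578 + X) = -(17 + 730)/(-2578 + 4253) = -747/1675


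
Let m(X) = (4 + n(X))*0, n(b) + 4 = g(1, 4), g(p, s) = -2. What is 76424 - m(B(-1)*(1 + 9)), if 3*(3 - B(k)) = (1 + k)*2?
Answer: 76424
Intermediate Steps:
n(b) = -6 (n(b) = -4 - 2 = -6)
B(k) = 7/3 - 2*k/3 (B(k) = 3 - (1 + k)*2/3 = 3 - (2 + 2*k)/3 = 3 + (-2/3 - 2*k/3) = 7/3 - 2*k/3)
m(X) = 0 (m(X) = (4 - 6)*0 = -2*0 = 0)
76424 - m(B(-1)*(1 + 9)) = 76424 - 1*0 = 76424 + 0 = 76424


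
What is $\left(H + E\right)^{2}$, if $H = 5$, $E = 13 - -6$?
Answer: $576$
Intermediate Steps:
$E = 19$ ($E = 13 + 6 = 19$)
$\left(H + E\right)^{2} = \left(5 + 19\right)^{2} = 24^{2} = 576$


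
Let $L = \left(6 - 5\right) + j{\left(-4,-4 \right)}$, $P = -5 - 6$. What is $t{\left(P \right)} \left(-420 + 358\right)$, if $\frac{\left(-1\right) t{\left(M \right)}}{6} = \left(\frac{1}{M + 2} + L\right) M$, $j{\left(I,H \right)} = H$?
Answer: $\frac{38192}{3} \approx 12731.0$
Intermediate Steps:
$P = -11$ ($P = -5 - 6 = -11$)
$L = -3$ ($L = \left(6 - 5\right) - 4 = 1 - 4 = -3$)
$t{\left(M \right)} = - 6 M \left(-3 + \frac{1}{2 + M}\right)$ ($t{\left(M \right)} = - 6 \left(\frac{1}{M + 2} - 3\right) M = - 6 \left(\frac{1}{2 + M} - 3\right) M = - 6 \left(-3 + \frac{1}{2 + M}\right) M = - 6 M \left(-3 + \frac{1}{2 + M}\right)$)
$t{\left(P \right)} \left(-420 + 358\right) = 6 \left(-11\right) \frac{1}{2 - 11} \left(5 + 3 \left(-11\right)\right) \left(-420 + 358\right) = 6 \left(-11\right) \frac{1}{-9} \left(5 - 33\right) \left(-62\right) = 6 \left(-11\right) \left(- \frac{1}{9}\right) \left(-28\right) \left(-62\right) = \left(- \frac{616}{3}\right) \left(-62\right) = \frac{38192}{3}$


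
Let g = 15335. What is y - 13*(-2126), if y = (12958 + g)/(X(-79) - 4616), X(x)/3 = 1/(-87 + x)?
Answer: 21173169604/766259 ≈ 27632.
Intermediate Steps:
X(x) = 3/(-87 + x)
y = -4696638/766259 (y = (12958 + 15335)/(3/(-87 - 79) - 4616) = 28293/(3/(-166) - 4616) = 28293/(3*(-1/166) - 4616) = 28293/(-3/166 - 4616) = 28293/(-766259/166) = 28293*(-166/766259) = -4696638/766259 ≈ -6.1293)
y - 13*(-2126) = -4696638/766259 - 13*(-2126) = -4696638/766259 - 1*(-27638) = -4696638/766259 + 27638 = 21173169604/766259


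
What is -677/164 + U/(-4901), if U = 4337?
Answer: -4029245/803764 ≈ -5.0130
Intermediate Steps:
-677/164 + U/(-4901) = -677/164 + 4337/(-4901) = -677*1/164 + 4337*(-1/4901) = -677/164 - 4337/4901 = -4029245/803764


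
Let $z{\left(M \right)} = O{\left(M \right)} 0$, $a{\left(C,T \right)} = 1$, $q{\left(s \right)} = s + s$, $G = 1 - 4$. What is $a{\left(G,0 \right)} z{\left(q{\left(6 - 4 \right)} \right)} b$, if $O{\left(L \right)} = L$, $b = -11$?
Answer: $0$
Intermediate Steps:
$G = -3$ ($G = 1 - 4 = -3$)
$q{\left(s \right)} = 2 s$
$z{\left(M \right)} = 0$ ($z{\left(M \right)} = M 0 = 0$)
$a{\left(G,0 \right)} z{\left(q{\left(6 - 4 \right)} \right)} b = 1 \cdot 0 \left(-11\right) = 0 \left(-11\right) = 0$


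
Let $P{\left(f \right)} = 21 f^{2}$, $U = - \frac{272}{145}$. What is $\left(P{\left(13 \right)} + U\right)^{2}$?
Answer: $\frac{264538434889}{21025} \approx 1.2582 \cdot 10^{7}$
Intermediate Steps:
$U = - \frac{272}{145}$ ($U = \left(-272\right) \frac{1}{145} = - \frac{272}{145} \approx -1.8759$)
$\left(P{\left(13 \right)} + U\right)^{2} = \left(21 \cdot 13^{2} - \frac{272}{145}\right)^{2} = \left(21 \cdot 169 - \frac{272}{145}\right)^{2} = \left(3549 - \frac{272}{145}\right)^{2} = \left(\frac{514333}{145}\right)^{2} = \frac{264538434889}{21025}$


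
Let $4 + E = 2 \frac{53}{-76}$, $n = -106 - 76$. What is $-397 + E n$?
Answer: $\frac{11112}{19} \approx 584.84$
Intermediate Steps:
$n = -182$
$E = - \frac{205}{38}$ ($E = -4 + 2 \frac{53}{-76} = -4 + 2 \cdot 53 \left(- \frac{1}{76}\right) = -4 + 2 \left(- \frac{53}{76}\right) = -4 - \frac{53}{38} = - \frac{205}{38} \approx -5.3947$)
$-397 + E n = -397 - - \frac{18655}{19} = -397 + \frac{18655}{19} = \frac{11112}{19}$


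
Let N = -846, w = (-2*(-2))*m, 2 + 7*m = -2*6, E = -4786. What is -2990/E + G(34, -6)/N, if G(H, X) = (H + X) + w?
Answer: 608455/1012239 ≈ 0.60110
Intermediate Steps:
m = -2 (m = -2/7 + (-2*6)/7 = -2/7 + (⅐)*(-12) = -2/7 - 12/7 = -2)
w = -8 (w = -2*(-2)*(-2) = 4*(-2) = -8)
G(H, X) = -8 + H + X (G(H, X) = (H + X) - 8 = -8 + H + X)
-2990/E + G(34, -6)/N = -2990/(-4786) + (-8 + 34 - 6)/(-846) = -2990*(-1/4786) + 20*(-1/846) = 1495/2393 - 10/423 = 608455/1012239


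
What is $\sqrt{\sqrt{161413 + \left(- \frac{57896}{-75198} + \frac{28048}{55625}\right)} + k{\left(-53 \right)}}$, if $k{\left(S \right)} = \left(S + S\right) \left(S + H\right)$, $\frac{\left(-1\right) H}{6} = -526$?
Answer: $\frac{\sqrt{-92078927379747346950 + 3346311 \sqrt{1129677702900877102497}}}{16731555} \approx 573.16 i$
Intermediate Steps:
$H = 3156$ ($H = \left(-6\right) \left(-526\right) = 3156$)
$k{\left(S \right)} = 2 S \left(3156 + S\right)$ ($k{\left(S \right)} = \left(S + S\right) \left(S + 3156\right) = 2 S \left(3156 + S\right)$)
$\sqrt{\sqrt{161413 + \left(- \frac{57896}{-75198} + \frac{28048}{55625}\right)} + k{\left(-53 \right)}} = \sqrt{\sqrt{161413 + \left(- \frac{57896}{-75198} + \frac{28048}{55625}\right)} + 2 \left(-53\right) \left(3156 - 53\right)} = \sqrt{\sqrt{161413 + \left(\left(-57896\right) \left(- \frac{1}{75198}\right) + 28048 \cdot \frac{1}{55625}\right)} + 2 \left(-53\right) 3103} = \sqrt{\sqrt{161413 + \left(\frac{28948}{37599} + \frac{28048}{55625}\right)} - 328918} = \sqrt{\sqrt{161413 + \frac{2664809252}{2091444375}} - 328918} = \sqrt{\sqrt{\frac{337588975711127}{2091444375}} - 328918} = \sqrt{\frac{\sqrt{1129677702900877102497}}{83657775} - 328918} = \sqrt{-328918 + \frac{\sqrt{1129677702900877102497}}{83657775}}$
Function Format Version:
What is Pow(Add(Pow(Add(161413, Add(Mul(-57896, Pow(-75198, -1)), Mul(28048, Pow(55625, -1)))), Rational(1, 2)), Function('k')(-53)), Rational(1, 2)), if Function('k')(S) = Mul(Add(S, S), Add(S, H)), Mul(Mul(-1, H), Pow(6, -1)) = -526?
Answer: Mul(Rational(1, 16731555), Pow(Add(-92078927379747346950, Mul(3346311, Pow(1129677702900877102497, Rational(1, 2)))), Rational(1, 2))) ≈ Mul(573.16, I)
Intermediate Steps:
H = 3156 (H = Mul(-6, -526) = 3156)
Function('k')(S) = Mul(2, S, Add(3156, S)) (Function('k')(S) = Mul(Add(S, S), Add(S, 3156)) = Mul(Mul(2, S), Add(3156, S)) = Mul(2, S, Add(3156, S)))
Pow(Add(Pow(Add(161413, Add(Mul(-57896, Pow(-75198, -1)), Mul(28048, Pow(55625, -1)))), Rational(1, 2)), Function('k')(-53)), Rational(1, 2)) = Pow(Add(Pow(Add(161413, Add(Mul(-57896, Pow(-75198, -1)), Mul(28048, Pow(55625, -1)))), Rational(1, 2)), Mul(2, -53, Add(3156, -53))), Rational(1, 2)) = Pow(Add(Pow(Add(161413, Add(Mul(-57896, Rational(-1, 75198)), Mul(28048, Rational(1, 55625)))), Rational(1, 2)), Mul(2, -53, 3103)), Rational(1, 2)) = Pow(Add(Pow(Add(161413, Add(Rational(28948, 37599), Rational(28048, 55625))), Rational(1, 2)), -328918), Rational(1, 2)) = Pow(Add(Pow(Add(161413, Rational(2664809252, 2091444375)), Rational(1, 2)), -328918), Rational(1, 2)) = Pow(Add(Pow(Rational(337588975711127, 2091444375), Rational(1, 2)), -328918), Rational(1, 2)) = Pow(Add(Mul(Rational(1, 83657775), Pow(1129677702900877102497, Rational(1, 2))), -328918), Rational(1, 2)) = Pow(Add(-328918, Mul(Rational(1, 83657775), Pow(1129677702900877102497, Rational(1, 2)))), Rational(1, 2))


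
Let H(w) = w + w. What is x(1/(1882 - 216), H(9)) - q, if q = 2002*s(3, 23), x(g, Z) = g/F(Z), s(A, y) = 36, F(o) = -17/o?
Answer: -1020611601/14161 ≈ -72072.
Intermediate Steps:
H(w) = 2*w
x(g, Z) = -Z*g/17 (x(g, Z) = g/((-17/Z)) = (-Z/17)*g = -Z*g/17)
q = 72072 (q = 2002*36 = 72072)
x(1/(1882 - 216), H(9)) - q = -2*9/(17*(1882 - 216)) - 1*72072 = -1/17*18/1666 - 72072 = -1/17*18*1/1666 - 72072 = -9/14161 - 72072 = -1020611601/14161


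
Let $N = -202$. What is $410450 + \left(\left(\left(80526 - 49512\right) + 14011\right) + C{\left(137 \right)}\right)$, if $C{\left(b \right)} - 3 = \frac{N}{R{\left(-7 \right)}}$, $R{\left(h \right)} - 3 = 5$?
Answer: $\frac{1821811}{4} \approx 4.5545 \cdot 10^{5}$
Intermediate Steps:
$R{\left(h \right)} = 8$ ($R{\left(h \right)} = 3 + 5 = 8$)
$C{\left(b \right)} = - \frac{89}{4}$ ($C{\left(b \right)} = 3 - \frac{202}{8} = 3 - \frac{101}{4} = - \frac{89}{4}$)
$410450 + \left(\left(\left(80526 - 49512\right) + 14011\right) + C{\left(137 \right)}\right) = 410450 + \left(\left(\left(80526 - 49512\right) + 14011\right) - \frac{89}{4}\right) = 410450 + \left(\left(31014 + 14011\right) - \frac{89}{4}\right) = 410450 + \left(45025 - \frac{89}{4}\right) = 410450 + \frac{180011}{4} = \frac{1821811}{4}$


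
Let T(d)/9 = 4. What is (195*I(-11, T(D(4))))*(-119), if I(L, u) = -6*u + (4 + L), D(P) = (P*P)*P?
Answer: 5174715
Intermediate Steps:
D(P) = P³ (D(P) = P²*P = P³)
T(d) = 36 (T(d) = 9*4 = 36)
I(L, u) = 4 + L - 6*u
(195*I(-11, T(D(4))))*(-119) = (195*(4 - 11 - 6*36))*(-119) = (195*(4 - 11 - 216))*(-119) = (195*(-223))*(-119) = -43485*(-119) = 5174715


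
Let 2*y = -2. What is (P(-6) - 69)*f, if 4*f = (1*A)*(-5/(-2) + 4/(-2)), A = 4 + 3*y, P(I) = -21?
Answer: -45/4 ≈ -11.250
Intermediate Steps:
y = -1 (y = (½)*(-2) = -1)
A = 1 (A = 4 + 3*(-1) = 4 - 3 = 1)
f = ⅛ (f = ((1*1)*(-5/(-2) + 4/(-2)))/4 = (1*(-5*(-½) + 4*(-½)))/4 = (1*(5/2 - 2))/4 = (1*(½))/4 = (¼)*(½) = ⅛ ≈ 0.12500)
(P(-6) - 69)*f = (-21 - 69)*(⅛) = -90*⅛ = -45/4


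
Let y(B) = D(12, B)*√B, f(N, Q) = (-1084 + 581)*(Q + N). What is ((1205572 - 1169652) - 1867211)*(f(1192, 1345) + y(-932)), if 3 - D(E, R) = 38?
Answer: 2336930589301 + 128190370*I*√233 ≈ 2.3369e+12 + 1.9567e+9*I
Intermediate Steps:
D(E, R) = -35 (D(E, R) = 3 - 1*38 = 3 - 38 = -35)
f(N, Q) = -503*N - 503*Q (f(N, Q) = -503*(N + Q) = -503*N - 503*Q)
y(B) = -35*√B
((1205572 - 1169652) - 1867211)*(f(1192, 1345) + y(-932)) = ((1205572 - 1169652) - 1867211)*((-503*1192 - 503*1345) - 70*I*√233) = (35920 - 1867211)*((-599576 - 676535) - 70*I*√233) = -1831291*(-1276111 - 70*I*√233) = 2336930589301 + 128190370*I*√233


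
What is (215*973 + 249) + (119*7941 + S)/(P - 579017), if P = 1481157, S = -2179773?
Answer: 94473287683/451070 ≈ 2.0944e+5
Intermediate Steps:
(215*973 + 249) + (119*7941 + S)/(P - 579017) = (215*973 + 249) + (119*7941 - 2179773)/(1481157 - 579017) = (209195 + 249) + (944979 - 2179773)/902140 = 209444 - 1234794*1/902140 = 209444 - 617397/451070 = 94473287683/451070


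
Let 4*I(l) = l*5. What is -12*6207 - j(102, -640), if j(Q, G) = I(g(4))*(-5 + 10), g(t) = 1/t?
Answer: -1191769/16 ≈ -74486.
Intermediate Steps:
I(l) = 5*l/4 (I(l) = (l*5)/4 = (5*l)/4 = 5*l/4)
j(Q, G) = 25/16 (j(Q, G) = ((5/4)/4)*(-5 + 10) = ((5/4)*(1/4))*5 = (5/16)*5 = 25/16)
-12*6207 - j(102, -640) = -12*6207 - 1*25/16 = -74484 - 25/16 = -1191769/16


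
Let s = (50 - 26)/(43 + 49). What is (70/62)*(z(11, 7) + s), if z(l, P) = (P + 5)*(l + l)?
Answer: 212730/713 ≈ 298.36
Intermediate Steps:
z(l, P) = 2*l*(5 + P) (z(l, P) = (5 + P)*(2*l) = 2*l*(5 + P))
s = 6/23 (s = 24/92 = 24*(1/92) = 6/23 ≈ 0.26087)
(70/62)*(z(11, 7) + s) = (70/62)*(2*11*(5 + 7) + 6/23) = (70*(1/62))*(2*11*12 + 6/23) = 35*(264 + 6/23)/31 = (35/31)*(6078/23) = 212730/713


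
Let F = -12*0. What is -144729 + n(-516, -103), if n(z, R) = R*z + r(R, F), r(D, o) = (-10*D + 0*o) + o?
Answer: -90551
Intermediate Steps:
F = 0
r(D, o) = o - 10*D (r(D, o) = (-10*D + 0) + o = -10*D + o = o - 10*D)
n(z, R) = -10*R + R*z (n(z, R) = R*z + (0 - 10*R) = R*z - 10*R = -10*R + R*z)
-144729 + n(-516, -103) = -144729 - 103*(-10 - 516) = -144729 - 103*(-526) = -144729 + 54178 = -90551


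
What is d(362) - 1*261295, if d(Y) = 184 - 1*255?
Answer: -261366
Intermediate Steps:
d(Y) = -71 (d(Y) = 184 - 255 = -71)
d(362) - 1*261295 = -71 - 1*261295 = -71 - 261295 = -261366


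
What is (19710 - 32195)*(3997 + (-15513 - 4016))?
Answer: 193917020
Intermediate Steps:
(19710 - 32195)*(3997 + (-15513 - 4016)) = -12485*(3997 - 19529) = -12485*(-15532) = 193917020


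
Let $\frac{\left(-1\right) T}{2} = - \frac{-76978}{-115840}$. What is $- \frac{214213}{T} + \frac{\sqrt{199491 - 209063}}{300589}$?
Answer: $- \frac{6203608480}{38489} + \frac{2 i \sqrt{2393}}{300589} \approx -1.6118 \cdot 10^{5} + 0.00032548 i$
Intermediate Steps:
$T = \frac{38489}{28960}$ ($T = - 2 \left(- \frac{-76978}{-115840}\right) = - 2 \left(- \frac{\left(-76978\right) \left(-1\right)}{115840}\right) = - 2 \left(\left(-1\right) \frac{38489}{57920}\right) = \left(-2\right) \left(- \frac{38489}{57920}\right) = \frac{38489}{28960} \approx 1.329$)
$- \frac{214213}{T} + \frac{\sqrt{199491 - 209063}}{300589} = - \frac{214213}{\frac{38489}{28960}} + \frac{\sqrt{199491 - 209063}}{300589} = \left(-214213\right) \frac{28960}{38489} + \sqrt{-9572} \cdot \frac{1}{300589} = - \frac{6203608480}{38489} + 2 i \sqrt{2393} \cdot \frac{1}{300589} = - \frac{6203608480}{38489} + \frac{2 i \sqrt{2393}}{300589}$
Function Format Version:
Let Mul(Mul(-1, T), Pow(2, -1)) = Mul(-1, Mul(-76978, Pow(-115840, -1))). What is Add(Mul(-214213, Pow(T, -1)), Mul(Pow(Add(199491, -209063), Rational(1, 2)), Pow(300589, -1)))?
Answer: Add(Rational(-6203608480, 38489), Mul(Rational(2, 300589), I, Pow(2393, Rational(1, 2)))) ≈ Add(-1.6118e+5, Mul(0.00032548, I))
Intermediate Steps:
T = Rational(38489, 28960) (T = Mul(-2, Mul(-1, Mul(-76978, Pow(-115840, -1)))) = Mul(-2, Mul(-1, Mul(-76978, Rational(-1, 115840)))) = Mul(-2, Mul(-1, Rational(38489, 57920))) = Mul(-2, Rational(-38489, 57920)) = Rational(38489, 28960) ≈ 1.3290)
Add(Mul(-214213, Pow(T, -1)), Mul(Pow(Add(199491, -209063), Rational(1, 2)), Pow(300589, -1))) = Add(Mul(-214213, Pow(Rational(38489, 28960), -1)), Mul(Pow(Add(199491, -209063), Rational(1, 2)), Pow(300589, -1))) = Add(Mul(-214213, Rational(28960, 38489)), Mul(Pow(-9572, Rational(1, 2)), Rational(1, 300589))) = Add(Rational(-6203608480, 38489), Mul(Mul(2, I, Pow(2393, Rational(1, 2))), Rational(1, 300589))) = Add(Rational(-6203608480, 38489), Mul(Rational(2, 300589), I, Pow(2393, Rational(1, 2))))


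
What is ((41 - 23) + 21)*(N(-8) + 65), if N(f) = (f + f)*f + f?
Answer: 7215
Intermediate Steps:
N(f) = f + 2*f² (N(f) = (2*f)*f + f = 2*f² + f = f + 2*f²)
((41 - 23) + 21)*(N(-8) + 65) = ((41 - 23) + 21)*(-8*(1 + 2*(-8)) + 65) = (18 + 21)*(-8*(1 - 16) + 65) = 39*(-8*(-15) + 65) = 39*(120 + 65) = 39*185 = 7215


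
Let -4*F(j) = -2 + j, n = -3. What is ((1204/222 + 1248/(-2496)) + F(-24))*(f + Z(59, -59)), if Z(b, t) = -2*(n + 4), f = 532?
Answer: 672040/111 ≈ 6054.4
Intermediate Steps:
F(j) = ½ - j/4 (F(j) = -(-2 + j)/4 = ½ - j/4)
Z(b, t) = -2 (Z(b, t) = -2*(-3 + 4) = -2*1 = -2)
((1204/222 + 1248/(-2496)) + F(-24))*(f + Z(59, -59)) = ((1204/222 + 1248/(-2496)) + (½ - ¼*(-24)))*(532 - 2) = ((1204*(1/222) + 1248*(-1/2496)) + (½ + 6))*530 = ((602/111 - ½) + 13/2)*530 = (1093/222 + 13/2)*530 = (1268/111)*530 = 672040/111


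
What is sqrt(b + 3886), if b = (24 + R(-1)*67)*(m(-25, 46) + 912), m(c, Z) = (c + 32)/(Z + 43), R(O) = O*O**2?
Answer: 19*I*sqrt(775279)/89 ≈ 187.97*I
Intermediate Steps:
R(O) = O**3
m(c, Z) = (32 + c)/(43 + Z)
b = -3490525/89 (b = (24 + (-1)**3*67)*((32 - 25)/(43 + 46) + 912) = (24 - 1*67)*(7/89 + 912) = (24 - 67)*((1/89)*7 + 912) = -43*(7/89 + 912) = -43*81175/89 = -3490525/89 ≈ -39219.)
sqrt(b + 3886) = sqrt(-3490525/89 + 3886) = sqrt(-3144671/89) = 19*I*sqrt(775279)/89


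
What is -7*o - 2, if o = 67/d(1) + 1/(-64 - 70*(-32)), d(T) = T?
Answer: -2019655/4288 ≈ -471.00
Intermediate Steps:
o = 287297/4288 (o = 67/1 + 1/(-64 - 70*(-32)) = 67*1 - 1/32/(-134) = 67 - 1/134*(-1/32) = 67 + 1/4288 = 287297/4288 ≈ 67.000)
-7*o - 2 = -7*287297/4288 - 2 = -2011079/4288 - 2 = -2019655/4288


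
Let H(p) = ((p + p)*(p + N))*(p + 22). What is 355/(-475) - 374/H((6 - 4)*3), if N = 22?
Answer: -351749/446880 ≈ -0.78712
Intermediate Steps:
H(p) = 2*p*(22 + p)² (H(p) = ((p + p)*(p + 22))*(p + 22) = ((2*p)*(22 + p))*(22 + p) = (2*p*(22 + p))*(22 + p) = 2*p*(22 + p)²)
355/(-475) - 374/H((6 - 4)*3) = 355/(-475) - 374*1/(6*(6 - 4)*(484 + ((6 - 4)*3)² + 44*((6 - 4)*3))) = 355*(-1/475) - 374*1/(12*(484 + (2*3)² + 44*(2*3))) = -71/95 - 374*1/(12*(484 + 6² + 44*6)) = -71/95 - 374*1/(12*(484 + 36 + 264)) = -71/95 - 374/(2*6*784) = -71/95 - 374/9408 = -71/95 - 374*1/9408 = -71/95 - 187/4704 = -351749/446880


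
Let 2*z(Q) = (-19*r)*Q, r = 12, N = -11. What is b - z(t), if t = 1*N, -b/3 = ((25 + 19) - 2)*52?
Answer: -7806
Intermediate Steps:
b = -6552 (b = -3*((25 + 19) - 2)*52 = -3*(44 - 2)*52 = -126*52 = -3*2184 = -6552)
t = -11 (t = 1*(-11) = -11)
z(Q) = -114*Q (z(Q) = ((-19*12)*Q)/2 = (-228*Q)/2 = -114*Q)
b - z(t) = -6552 - (-114)*(-11) = -6552 - 1*1254 = -6552 - 1254 = -7806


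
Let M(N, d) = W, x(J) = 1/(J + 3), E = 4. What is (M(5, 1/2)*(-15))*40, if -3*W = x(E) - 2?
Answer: -2600/7 ≈ -371.43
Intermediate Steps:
x(J) = 1/(3 + J)
W = 13/21 (W = -(1/(3 + 4) - 2)/3 = -(1/7 - 2)/3 = -(⅐ - 2)/3 = -⅓*(-13/7) = 13/21 ≈ 0.61905)
M(N, d) = 13/21
(M(5, 1/2)*(-15))*40 = ((13/21)*(-15))*40 = -65/7*40 = -2600/7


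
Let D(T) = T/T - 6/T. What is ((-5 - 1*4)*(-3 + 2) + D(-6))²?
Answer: 121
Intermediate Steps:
D(T) = 1 - 6/T
((-5 - 1*4)*(-3 + 2) + D(-6))² = ((-5 - 1*4)*(-3 + 2) + (-6 - 6)/(-6))² = ((-5 - 4)*(-1) - ⅙*(-12))² = (-9*(-1) + 2)² = (9 + 2)² = 11² = 121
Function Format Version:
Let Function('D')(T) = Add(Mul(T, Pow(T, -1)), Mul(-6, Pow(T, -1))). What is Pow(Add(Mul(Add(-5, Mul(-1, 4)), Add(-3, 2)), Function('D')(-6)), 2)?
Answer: 121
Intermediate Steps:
Function('D')(T) = Add(1, Mul(-6, Pow(T, -1)))
Pow(Add(Mul(Add(-5, Mul(-1, 4)), Add(-3, 2)), Function('D')(-6)), 2) = Pow(Add(Mul(Add(-5, Mul(-1, 4)), Add(-3, 2)), Mul(Pow(-6, -1), Add(-6, -6))), 2) = Pow(Add(Mul(Add(-5, -4), -1), Mul(Rational(-1, 6), -12)), 2) = Pow(Add(Mul(-9, -1), 2), 2) = Pow(Add(9, 2), 2) = Pow(11, 2) = 121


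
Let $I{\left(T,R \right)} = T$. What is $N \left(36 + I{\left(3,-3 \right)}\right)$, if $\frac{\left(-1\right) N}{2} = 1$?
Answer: $-78$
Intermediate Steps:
$N = -2$ ($N = \left(-2\right) 1 = -2$)
$N \left(36 + I{\left(3,-3 \right)}\right) = - 2 \left(36 + 3\right) = \left(-2\right) 39 = -78$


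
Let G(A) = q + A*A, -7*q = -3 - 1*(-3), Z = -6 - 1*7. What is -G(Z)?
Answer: -169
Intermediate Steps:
Z = -13 (Z = -6 - 7 = -13)
q = 0 (q = -(-3 - 1*(-3))/7 = -(-3 + 3)/7 = -⅐*0 = 0)
G(A) = A² (G(A) = 0 + A*A = 0 + A² = A²)
-G(Z) = -1*(-13)² = -1*169 = -169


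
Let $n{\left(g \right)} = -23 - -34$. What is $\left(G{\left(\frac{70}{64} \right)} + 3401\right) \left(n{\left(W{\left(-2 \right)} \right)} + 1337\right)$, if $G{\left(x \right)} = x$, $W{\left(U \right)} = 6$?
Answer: $\frac{36688179}{8} \approx 4.586 \cdot 10^{6}$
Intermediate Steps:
$n{\left(g \right)} = 11$ ($n{\left(g \right)} = -23 + 34 = 11$)
$\left(G{\left(\frac{70}{64} \right)} + 3401\right) \left(n{\left(W{\left(-2 \right)} \right)} + 1337\right) = \left(\frac{70}{64} + 3401\right) \left(11 + 1337\right) = \left(70 \cdot \frac{1}{64} + 3401\right) 1348 = \left(\frac{35}{32} + 3401\right) 1348 = \frac{108867}{32} \cdot 1348 = \frac{36688179}{8}$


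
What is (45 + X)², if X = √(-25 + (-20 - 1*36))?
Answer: 1944 + 810*I ≈ 1944.0 + 810.0*I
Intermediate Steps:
X = 9*I (X = √(-25 + (-20 - 36)) = √(-25 - 56) = √(-81) = 9*I ≈ 9.0*I)
(45 + X)² = (45 + 9*I)²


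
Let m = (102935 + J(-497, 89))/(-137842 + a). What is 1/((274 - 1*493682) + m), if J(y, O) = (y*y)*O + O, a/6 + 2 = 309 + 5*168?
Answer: -26192/12927759701 ≈ -2.0260e-6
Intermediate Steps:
a = 6882 (a = -12 + 6*(309 + 5*168) = -12 + 6*(309 + 840) = -12 + 6*1149 = -12 + 6894 = 6882)
J(y, O) = O + O*y² (J(y, O) = y²*O + O = O*y² + O = O + O*y²)
m = -4417365/26192 (m = (102935 + 89*(1 + (-497)²))/(-137842 + 6882) = (102935 + 89*(1 + 247009))/(-130960) = (102935 + 89*247010)*(-1/130960) = (102935 + 21983890)*(-1/130960) = 22086825*(-1/130960) = -4417365/26192 ≈ -168.65)
1/((274 - 1*493682) + m) = 1/((274 - 1*493682) - 4417365/26192) = 1/((274 - 493682) - 4417365/26192) = 1/(-493408 - 4417365/26192) = 1/(-12927759701/26192) = -26192/12927759701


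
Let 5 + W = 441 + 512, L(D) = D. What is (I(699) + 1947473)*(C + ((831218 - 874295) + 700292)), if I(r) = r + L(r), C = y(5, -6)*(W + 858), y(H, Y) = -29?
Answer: 1178757084511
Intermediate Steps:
W = 948 (W = -5 + (441 + 512) = -5 + 953 = 948)
C = -52374 (C = -29*(948 + 858) = -29*1806 = -52374)
I(r) = 2*r (I(r) = r + r = 2*r)
(I(699) + 1947473)*(C + ((831218 - 874295) + 700292)) = (2*699 + 1947473)*(-52374 + ((831218 - 874295) + 700292)) = (1398 + 1947473)*(-52374 + (-43077 + 700292)) = 1948871*(-52374 + 657215) = 1948871*604841 = 1178757084511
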